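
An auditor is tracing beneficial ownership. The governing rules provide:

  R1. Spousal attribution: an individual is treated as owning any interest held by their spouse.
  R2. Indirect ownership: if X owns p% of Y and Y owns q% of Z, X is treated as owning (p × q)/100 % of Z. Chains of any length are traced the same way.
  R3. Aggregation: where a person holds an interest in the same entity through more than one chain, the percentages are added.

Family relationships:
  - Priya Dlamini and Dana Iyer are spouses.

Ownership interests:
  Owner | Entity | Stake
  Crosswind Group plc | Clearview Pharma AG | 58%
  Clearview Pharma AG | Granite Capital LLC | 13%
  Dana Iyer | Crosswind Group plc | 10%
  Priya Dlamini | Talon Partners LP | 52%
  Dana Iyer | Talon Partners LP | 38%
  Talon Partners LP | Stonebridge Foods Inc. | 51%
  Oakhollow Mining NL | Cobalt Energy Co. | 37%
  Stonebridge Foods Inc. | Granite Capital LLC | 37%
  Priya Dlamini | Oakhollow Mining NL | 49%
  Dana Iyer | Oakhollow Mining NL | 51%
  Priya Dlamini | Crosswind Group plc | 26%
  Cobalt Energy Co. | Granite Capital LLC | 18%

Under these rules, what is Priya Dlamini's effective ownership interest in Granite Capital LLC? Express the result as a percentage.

26.3574%

By spousal attribution (R1), Priya Dlamini is treated as also owning Dana Iyer's interest in Oakhollow Mining NL, giving 49% + 51% = 100%.
By spousal attribution (R1), Priya Dlamini is treated as also owning Dana Iyer's interest in Crosswind Group plc, giving 26% + 10% = 36%.
By spousal attribution (R1), Priya Dlamini is treated as also owning Dana Iyer's interest in Talon Partners LP, giving 52% + 38% = 90%.
Chain via Oakhollow Mining NL → Cobalt Energy Co. (R2): 100% × 37% × 18% = 6.66% of Granite Capital LLC.
Chain via Crosswind Group plc → Clearview Pharma AG (R2): 36% × 58% × 13% = 2.7144% of Granite Capital LLC.
Chain via Talon Partners LP → Stonebridge Foods Inc. (R2): 90% × 51% × 37% = 16.983% of Granite Capital LLC.
Aggregating (R3): 6.66% + 2.7144% + 16.983% = 26.3574%.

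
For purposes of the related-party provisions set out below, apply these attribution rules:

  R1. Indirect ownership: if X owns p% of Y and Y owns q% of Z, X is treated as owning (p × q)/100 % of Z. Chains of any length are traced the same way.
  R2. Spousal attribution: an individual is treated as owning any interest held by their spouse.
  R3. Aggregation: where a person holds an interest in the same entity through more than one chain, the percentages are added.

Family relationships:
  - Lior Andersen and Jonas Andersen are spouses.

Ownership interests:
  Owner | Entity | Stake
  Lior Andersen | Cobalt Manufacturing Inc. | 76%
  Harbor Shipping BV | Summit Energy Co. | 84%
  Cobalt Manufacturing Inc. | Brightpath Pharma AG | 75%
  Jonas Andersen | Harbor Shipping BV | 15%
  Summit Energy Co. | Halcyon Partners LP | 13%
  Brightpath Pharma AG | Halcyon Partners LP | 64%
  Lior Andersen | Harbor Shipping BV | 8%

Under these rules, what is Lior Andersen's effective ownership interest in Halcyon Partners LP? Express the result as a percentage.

By spousal attribution (R2), Lior Andersen is treated as also owning Jonas Andersen's interest in Harbor Shipping BV, giving 8% + 15% = 23%.
Chain via Harbor Shipping BV → Summit Energy Co. (R1): 23% × 84% × 13% = 2.5116% of Halcyon Partners LP.
Chain via Cobalt Manufacturing Inc. → Brightpath Pharma AG (R1): 76% × 75% × 64% = 36.48% of Halcyon Partners LP.
Aggregating (R3): 2.5116% + 36.48% = 38.9916%.

38.9916%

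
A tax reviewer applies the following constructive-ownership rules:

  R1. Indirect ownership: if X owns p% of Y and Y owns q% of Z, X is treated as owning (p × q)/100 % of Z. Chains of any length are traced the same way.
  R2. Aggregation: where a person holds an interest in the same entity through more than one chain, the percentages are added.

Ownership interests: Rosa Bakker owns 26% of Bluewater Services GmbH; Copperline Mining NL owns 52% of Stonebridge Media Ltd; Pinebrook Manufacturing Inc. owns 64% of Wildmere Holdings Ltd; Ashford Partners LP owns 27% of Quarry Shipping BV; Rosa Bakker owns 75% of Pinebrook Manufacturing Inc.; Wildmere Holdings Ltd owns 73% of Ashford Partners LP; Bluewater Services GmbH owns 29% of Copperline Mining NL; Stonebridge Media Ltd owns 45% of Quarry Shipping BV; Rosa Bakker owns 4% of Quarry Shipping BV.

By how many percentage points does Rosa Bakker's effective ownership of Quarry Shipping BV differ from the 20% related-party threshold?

Chain via Bluewater Services GmbH → Copperline Mining NL → Stonebridge Media Ltd (R1): 26% × 29% × 52% × 45% = 1.76436% of Quarry Shipping BV.
Chain via Pinebrook Manufacturing Inc. → Wildmere Holdings Ltd → Ashford Partners LP (R1): 75% × 64% × 73% × 27% = 9.4608% of Quarry Shipping BV.
Direct interest in Quarry Shipping BV: 4%.
Aggregating (R2): 1.76436% + 9.4608% + 4% = 15.22516%.
15.22516% falls short of the 20% threshold by 4.77484 percentage points.

4.77484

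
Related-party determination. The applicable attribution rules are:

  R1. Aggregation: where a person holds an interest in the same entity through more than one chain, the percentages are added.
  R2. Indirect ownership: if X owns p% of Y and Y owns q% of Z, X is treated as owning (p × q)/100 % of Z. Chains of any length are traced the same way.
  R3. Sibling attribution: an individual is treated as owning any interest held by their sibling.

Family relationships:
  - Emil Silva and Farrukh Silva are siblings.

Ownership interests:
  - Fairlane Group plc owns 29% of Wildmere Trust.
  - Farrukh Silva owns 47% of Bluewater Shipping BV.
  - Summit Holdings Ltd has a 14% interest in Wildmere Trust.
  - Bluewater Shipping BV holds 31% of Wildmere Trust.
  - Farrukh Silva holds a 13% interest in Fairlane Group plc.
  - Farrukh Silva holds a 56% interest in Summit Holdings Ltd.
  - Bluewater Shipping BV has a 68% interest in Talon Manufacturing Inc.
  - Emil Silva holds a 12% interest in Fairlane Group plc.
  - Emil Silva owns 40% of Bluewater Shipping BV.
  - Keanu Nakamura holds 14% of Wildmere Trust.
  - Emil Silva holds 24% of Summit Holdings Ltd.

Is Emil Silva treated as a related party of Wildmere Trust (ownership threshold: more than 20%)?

Yes

By sibling attribution (R3), Emil Silva is treated as also owning Farrukh Silva's interest in Summit Holdings Ltd, giving 24% + 56% = 80%.
By sibling attribution (R3), Emil Silva is treated as also owning Farrukh Silva's interest in Bluewater Shipping BV, giving 40% + 47% = 87%.
By sibling attribution (R3), Emil Silva is treated as also owning Farrukh Silva's interest in Fairlane Group plc, giving 12% + 13% = 25%.
Chain via Summit Holdings Ltd (R2): 80% × 14% = 11.2% of Wildmere Trust.
Chain via Bluewater Shipping BV (R2): 87% × 31% = 26.97% of Wildmere Trust.
Chain via Fairlane Group plc (R2): 25% × 29% = 7.25% of Wildmere Trust.
Aggregating (R1): 11.2% + 26.97% + 7.25% = 45.42%.
45.42% exceeds the 20% threshold, so Emil is a related party to Wildmere Trust.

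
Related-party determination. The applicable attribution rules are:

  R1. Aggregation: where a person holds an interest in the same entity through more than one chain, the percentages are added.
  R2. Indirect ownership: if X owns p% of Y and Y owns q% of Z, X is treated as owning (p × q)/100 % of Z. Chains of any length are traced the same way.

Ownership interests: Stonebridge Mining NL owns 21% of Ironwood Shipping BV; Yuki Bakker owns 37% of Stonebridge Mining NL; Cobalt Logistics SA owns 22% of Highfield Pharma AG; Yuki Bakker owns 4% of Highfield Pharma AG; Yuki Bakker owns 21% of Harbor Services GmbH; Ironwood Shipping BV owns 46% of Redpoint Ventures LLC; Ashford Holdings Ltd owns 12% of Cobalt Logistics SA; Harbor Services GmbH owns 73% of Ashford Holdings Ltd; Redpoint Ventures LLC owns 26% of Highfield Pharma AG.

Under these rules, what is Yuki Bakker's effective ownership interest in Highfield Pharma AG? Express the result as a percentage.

5.334004%

Chain via Harbor Services GmbH → Ashford Holdings Ltd → Cobalt Logistics SA (R2): 21% × 73% × 12% × 22% = 0.404712% of Highfield Pharma AG.
Chain via Stonebridge Mining NL → Ironwood Shipping BV → Redpoint Ventures LLC (R2): 37% × 21% × 46% × 26% = 0.929292% of Highfield Pharma AG.
Direct interest in Highfield Pharma AG: 4%.
Aggregating (R1): 0.404712% + 0.929292% + 4% = 5.334004%.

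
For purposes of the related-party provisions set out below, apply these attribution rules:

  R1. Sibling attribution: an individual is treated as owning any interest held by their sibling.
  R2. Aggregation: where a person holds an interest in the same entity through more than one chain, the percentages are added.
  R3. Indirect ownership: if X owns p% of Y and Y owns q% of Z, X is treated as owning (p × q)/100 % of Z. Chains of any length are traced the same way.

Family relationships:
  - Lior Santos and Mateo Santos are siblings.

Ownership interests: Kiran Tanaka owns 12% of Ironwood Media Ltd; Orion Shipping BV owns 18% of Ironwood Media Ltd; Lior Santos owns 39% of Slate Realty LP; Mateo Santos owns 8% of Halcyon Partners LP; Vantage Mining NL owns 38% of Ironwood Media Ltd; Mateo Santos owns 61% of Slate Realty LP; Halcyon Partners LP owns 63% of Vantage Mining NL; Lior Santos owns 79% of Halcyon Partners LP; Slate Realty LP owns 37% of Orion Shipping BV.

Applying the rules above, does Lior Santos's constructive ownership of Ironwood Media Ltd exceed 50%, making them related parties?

No

By sibling attribution (R1), Lior Santos is treated as also owning Mateo Santos's interest in Slate Realty LP, giving 39% + 61% = 100%.
By sibling attribution (R1), Lior Santos is treated as also owning Mateo Santos's interest in Halcyon Partners LP, giving 79% + 8% = 87%.
Chain via Slate Realty LP → Orion Shipping BV (R3): 100% × 37% × 18% = 6.66% of Ironwood Media Ltd.
Chain via Halcyon Partners LP → Vantage Mining NL (R3): 87% × 63% × 38% = 20.8278% of Ironwood Media Ltd.
Aggregating (R2): 6.66% + 20.8278% = 27.4878%.
27.4878% does not exceed the 50% threshold, so Lior is not a related party to Ironwood Media Ltd.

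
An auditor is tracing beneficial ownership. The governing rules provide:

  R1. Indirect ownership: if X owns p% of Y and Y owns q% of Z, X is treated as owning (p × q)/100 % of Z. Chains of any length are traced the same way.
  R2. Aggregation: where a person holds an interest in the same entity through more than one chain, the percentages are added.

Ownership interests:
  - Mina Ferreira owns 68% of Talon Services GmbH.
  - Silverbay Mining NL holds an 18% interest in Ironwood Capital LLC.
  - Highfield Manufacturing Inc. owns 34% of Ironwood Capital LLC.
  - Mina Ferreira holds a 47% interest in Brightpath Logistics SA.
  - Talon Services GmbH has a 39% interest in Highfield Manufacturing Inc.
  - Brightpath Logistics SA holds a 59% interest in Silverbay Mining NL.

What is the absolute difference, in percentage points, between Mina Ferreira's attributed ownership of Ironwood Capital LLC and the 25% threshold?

10.9918

Chain via Talon Services GmbH → Highfield Manufacturing Inc. (R1): 68% × 39% × 34% = 9.0168% of Ironwood Capital LLC.
Chain via Brightpath Logistics SA → Silverbay Mining NL (R1): 47% × 59% × 18% = 4.9914% of Ironwood Capital LLC.
Aggregating (R2): 9.0168% + 4.9914% = 14.0082%.
14.0082% falls short of the 25% threshold by 10.9918 percentage points.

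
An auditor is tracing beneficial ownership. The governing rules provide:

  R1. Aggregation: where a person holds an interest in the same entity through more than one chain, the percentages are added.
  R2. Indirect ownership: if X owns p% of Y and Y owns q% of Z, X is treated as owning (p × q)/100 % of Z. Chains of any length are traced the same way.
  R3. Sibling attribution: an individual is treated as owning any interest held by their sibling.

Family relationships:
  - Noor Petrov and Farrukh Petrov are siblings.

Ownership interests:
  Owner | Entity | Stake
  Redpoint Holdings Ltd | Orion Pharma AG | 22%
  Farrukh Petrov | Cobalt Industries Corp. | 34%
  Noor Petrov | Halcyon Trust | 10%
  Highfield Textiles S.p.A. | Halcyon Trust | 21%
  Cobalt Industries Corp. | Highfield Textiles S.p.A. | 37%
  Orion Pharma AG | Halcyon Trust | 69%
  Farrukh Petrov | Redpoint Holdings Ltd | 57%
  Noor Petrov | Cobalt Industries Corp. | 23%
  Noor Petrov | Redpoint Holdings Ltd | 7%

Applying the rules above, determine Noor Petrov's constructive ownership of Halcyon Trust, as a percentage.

By sibling attribution (R3), Noor Petrov is treated as also owning Farrukh Petrov's interest in Cobalt Industries Corp, giving 23% + 34% = 57%.
By sibling attribution (R3), Noor Petrov is treated as also owning Farrukh Petrov's interest in Redpoint Holdings Ltd, giving 7% + 57% = 64%.
Chain via Cobalt Industries Corp. → Highfield Textiles S.p.A. (R2): 57% × 37% × 21% = 4.4289% of Halcyon Trust.
Chain via Redpoint Holdings Ltd → Orion Pharma AG (R2): 64% × 22% × 69% = 9.7152% of Halcyon Trust.
Direct interest in Halcyon Trust: 10%.
Aggregating (R1): 4.4289% + 9.7152% + 10% = 24.1441%.

24.1441%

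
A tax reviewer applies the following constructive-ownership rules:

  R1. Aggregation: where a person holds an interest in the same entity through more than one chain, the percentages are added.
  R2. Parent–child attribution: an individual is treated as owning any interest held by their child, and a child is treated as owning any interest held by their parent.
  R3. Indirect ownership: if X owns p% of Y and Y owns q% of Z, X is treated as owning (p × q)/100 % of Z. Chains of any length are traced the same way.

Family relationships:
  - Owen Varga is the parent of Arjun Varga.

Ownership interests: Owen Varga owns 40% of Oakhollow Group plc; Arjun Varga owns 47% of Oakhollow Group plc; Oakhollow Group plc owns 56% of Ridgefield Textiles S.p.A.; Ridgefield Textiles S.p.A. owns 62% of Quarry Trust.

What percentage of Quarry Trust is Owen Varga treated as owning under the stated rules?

By parent–child attribution (R2), Owen Varga is treated as also owning Arjun Varga's interest in Oakhollow Group plc, giving 40% + 47% = 87%.
Chain via Oakhollow Group plc → Ridgefield Textiles S.p.A. (R3): 87% × 56% × 62% = 30.2064% of Quarry Trust.

30.2064%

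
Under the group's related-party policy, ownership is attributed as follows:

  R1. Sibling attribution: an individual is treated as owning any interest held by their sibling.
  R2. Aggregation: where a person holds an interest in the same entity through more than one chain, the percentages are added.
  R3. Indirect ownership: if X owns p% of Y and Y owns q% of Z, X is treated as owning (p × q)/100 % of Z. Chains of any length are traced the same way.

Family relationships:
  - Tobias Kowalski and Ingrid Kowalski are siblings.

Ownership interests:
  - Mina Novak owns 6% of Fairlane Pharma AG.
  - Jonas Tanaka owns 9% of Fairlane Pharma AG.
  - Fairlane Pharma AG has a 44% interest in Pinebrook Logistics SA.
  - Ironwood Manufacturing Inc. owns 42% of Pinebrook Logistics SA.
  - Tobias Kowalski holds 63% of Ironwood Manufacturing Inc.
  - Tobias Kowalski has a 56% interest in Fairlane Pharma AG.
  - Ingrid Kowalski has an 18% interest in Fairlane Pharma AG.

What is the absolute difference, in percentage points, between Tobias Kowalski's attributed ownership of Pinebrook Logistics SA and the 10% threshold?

49.02

By sibling attribution (R1), Tobias Kowalski is treated as also owning Ingrid Kowalski's interest in Fairlane Pharma AG, giving 56% + 18% = 74%.
Chain via Ironwood Manufacturing Inc. (R3): 63% × 42% = 26.46% of Pinebrook Logistics SA.
Chain via Fairlane Pharma AG (R3): 74% × 44% = 32.56% of Pinebrook Logistics SA.
Aggregating (R2): 26.46% + 32.56% = 59.02%.
59.02% exceeds the 10% threshold by 49.02 percentage points.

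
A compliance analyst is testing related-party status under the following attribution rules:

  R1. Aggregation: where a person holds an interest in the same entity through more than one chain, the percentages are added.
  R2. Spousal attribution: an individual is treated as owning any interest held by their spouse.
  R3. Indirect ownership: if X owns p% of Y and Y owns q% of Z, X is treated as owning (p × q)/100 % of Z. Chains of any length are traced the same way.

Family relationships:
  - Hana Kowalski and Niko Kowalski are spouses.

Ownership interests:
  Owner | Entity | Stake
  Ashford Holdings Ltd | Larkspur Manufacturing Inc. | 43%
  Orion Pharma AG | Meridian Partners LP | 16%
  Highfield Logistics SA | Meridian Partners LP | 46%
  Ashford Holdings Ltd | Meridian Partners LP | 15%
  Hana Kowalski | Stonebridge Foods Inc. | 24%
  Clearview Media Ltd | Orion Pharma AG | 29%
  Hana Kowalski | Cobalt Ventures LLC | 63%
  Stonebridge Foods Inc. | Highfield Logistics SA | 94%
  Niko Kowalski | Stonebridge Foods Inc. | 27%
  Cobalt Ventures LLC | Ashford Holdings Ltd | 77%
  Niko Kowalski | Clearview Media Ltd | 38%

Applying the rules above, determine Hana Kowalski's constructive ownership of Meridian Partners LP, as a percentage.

By spousal attribution (R2), Hana Kowalski is treated as also owning Niko Kowalski's interest in Stonebridge Foods Inc, giving 24% + 27% = 51%.
By spousal attribution (R2), Hana Kowalski is treated as owning Niko Kowalski's 38% interest in Clearview Media Ltd.
Chain via Stonebridge Foods Inc. → Highfield Logistics SA (R3): 51% × 94% × 46% = 22.0524% of Meridian Partners LP.
Chain via Cobalt Ventures LLC → Ashford Holdings Ltd (R3): 63% × 77% × 15% = 7.2765% of Meridian Partners LP.
Chain via Clearview Media Ltd → Orion Pharma AG (R3): 38% × 29% × 16% = 1.7632% of Meridian Partners LP.
Aggregating (R1): 22.0524% + 7.2765% + 1.7632% = 31.0921%.

31.0921%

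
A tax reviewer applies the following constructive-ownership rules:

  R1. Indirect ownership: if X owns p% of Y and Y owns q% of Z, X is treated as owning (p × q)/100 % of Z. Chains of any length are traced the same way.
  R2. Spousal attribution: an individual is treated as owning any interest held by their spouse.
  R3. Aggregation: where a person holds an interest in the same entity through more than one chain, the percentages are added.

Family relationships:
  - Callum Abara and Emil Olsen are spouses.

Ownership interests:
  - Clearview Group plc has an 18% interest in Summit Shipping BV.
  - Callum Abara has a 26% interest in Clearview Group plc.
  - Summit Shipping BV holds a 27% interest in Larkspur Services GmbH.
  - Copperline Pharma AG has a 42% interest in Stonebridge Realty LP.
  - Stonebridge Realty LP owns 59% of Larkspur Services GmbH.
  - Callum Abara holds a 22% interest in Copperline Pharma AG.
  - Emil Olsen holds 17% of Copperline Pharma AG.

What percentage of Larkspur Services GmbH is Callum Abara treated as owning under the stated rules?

By spousal attribution (R2), Callum Abara is treated as also owning Emil Olsen's interest in Copperline Pharma AG, giving 22% + 17% = 39%.
Chain via Clearview Group plc → Summit Shipping BV (R1): 26% × 18% × 27% = 1.2636% of Larkspur Services GmbH.
Chain via Copperline Pharma AG → Stonebridge Realty LP (R1): 39% × 42% × 59% = 9.6642% of Larkspur Services GmbH.
Aggregating (R3): 1.2636% + 9.6642% = 10.9278%.

10.9278%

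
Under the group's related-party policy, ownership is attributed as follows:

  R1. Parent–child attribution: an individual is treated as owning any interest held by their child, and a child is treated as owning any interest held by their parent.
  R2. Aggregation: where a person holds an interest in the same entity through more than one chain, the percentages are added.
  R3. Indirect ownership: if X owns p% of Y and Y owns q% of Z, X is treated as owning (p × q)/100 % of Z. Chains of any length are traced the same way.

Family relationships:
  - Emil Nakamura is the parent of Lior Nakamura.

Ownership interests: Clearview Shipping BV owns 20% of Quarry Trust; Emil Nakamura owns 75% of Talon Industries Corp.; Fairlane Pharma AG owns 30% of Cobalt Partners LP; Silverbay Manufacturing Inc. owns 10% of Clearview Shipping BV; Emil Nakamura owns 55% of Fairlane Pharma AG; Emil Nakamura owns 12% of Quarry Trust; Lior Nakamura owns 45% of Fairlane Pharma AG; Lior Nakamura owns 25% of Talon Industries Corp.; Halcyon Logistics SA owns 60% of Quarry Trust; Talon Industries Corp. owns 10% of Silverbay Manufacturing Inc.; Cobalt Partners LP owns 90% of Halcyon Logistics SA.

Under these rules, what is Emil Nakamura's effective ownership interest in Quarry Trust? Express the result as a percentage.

By parent–child attribution (R1), Emil Nakamura is treated as also owning Lior Nakamura's interest in Talon Industries Corp, giving 75% + 25% = 100%.
By parent–child attribution (R1), Emil Nakamura is treated as also owning Lior Nakamura's interest in Fairlane Pharma AG, giving 55% + 45% = 100%.
Chain via Talon Industries Corp. → Silverbay Manufacturing Inc. → Clearview Shipping BV (R3): 100% × 10% × 10% × 20% = 0.2% of Quarry Trust.
Chain via Fairlane Pharma AG → Cobalt Partners LP → Halcyon Logistics SA (R3): 100% × 30% × 90% × 60% = 16.2% of Quarry Trust.
Direct interest in Quarry Trust: 12%.
Aggregating (R2): 0.2% + 16.2% + 12% = 28.4%.

28.4%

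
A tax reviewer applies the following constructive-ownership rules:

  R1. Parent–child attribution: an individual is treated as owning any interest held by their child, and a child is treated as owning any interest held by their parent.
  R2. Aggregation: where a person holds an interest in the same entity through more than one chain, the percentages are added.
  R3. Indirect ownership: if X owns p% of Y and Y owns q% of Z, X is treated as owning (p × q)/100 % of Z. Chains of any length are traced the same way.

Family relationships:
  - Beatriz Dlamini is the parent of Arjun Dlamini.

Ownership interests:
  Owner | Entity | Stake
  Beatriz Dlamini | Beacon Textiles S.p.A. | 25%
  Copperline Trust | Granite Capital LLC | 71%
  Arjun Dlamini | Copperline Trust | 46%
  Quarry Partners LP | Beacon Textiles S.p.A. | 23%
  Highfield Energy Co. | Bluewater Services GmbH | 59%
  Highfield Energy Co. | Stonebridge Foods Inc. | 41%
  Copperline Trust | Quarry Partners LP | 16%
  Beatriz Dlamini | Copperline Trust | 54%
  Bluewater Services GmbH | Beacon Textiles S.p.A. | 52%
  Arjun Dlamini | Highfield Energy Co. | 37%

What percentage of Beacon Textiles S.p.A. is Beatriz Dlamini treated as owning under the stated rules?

By parent–child attribution (R1), Beatriz Dlamini is treated as also owning Arjun Dlamini's interest in Copperline Trust, giving 54% + 46% = 100%.
By parent–child attribution (R1), Beatriz Dlamini is treated as owning Arjun Dlamini's 37% interest in Highfield Energy Co.
Chain via Copperline Trust → Quarry Partners LP (R3): 100% × 16% × 23% = 3.68% of Beacon Textiles S.p.A.
Direct interest in Beacon Textiles S.p.A: 25%.
Chain via Highfield Energy Co. → Bluewater Services GmbH (R3): 37% × 59% × 52% = 11.3516% of Beacon Textiles S.p.A.
Aggregating (R2): 3.68% + 25% + 11.3516% = 40.0316%.

40.0316%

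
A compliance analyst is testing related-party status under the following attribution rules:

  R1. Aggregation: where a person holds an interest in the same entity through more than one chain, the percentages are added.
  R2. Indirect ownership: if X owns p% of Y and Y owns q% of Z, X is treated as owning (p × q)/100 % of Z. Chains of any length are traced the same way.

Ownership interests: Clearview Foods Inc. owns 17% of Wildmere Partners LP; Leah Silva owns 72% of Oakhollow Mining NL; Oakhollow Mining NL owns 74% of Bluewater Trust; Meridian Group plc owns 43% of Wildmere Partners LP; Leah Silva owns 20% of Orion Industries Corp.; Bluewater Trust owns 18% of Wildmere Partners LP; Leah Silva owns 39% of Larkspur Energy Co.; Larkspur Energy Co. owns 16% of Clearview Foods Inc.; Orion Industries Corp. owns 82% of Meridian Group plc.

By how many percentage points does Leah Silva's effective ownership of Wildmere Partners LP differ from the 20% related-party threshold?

Chain via Orion Industries Corp. → Meridian Group plc (R2): 20% × 82% × 43% = 7.052% of Wildmere Partners LP.
Chain via Larkspur Energy Co. → Clearview Foods Inc. (R2): 39% × 16% × 17% = 1.0608% of Wildmere Partners LP.
Chain via Oakhollow Mining NL → Bluewater Trust (R2): 72% × 74% × 18% = 9.5904% of Wildmere Partners LP.
Aggregating (R1): 7.052% + 1.0608% + 9.5904% = 17.7032%.
17.7032% falls short of the 20% threshold by 2.2968 percentage points.

2.2968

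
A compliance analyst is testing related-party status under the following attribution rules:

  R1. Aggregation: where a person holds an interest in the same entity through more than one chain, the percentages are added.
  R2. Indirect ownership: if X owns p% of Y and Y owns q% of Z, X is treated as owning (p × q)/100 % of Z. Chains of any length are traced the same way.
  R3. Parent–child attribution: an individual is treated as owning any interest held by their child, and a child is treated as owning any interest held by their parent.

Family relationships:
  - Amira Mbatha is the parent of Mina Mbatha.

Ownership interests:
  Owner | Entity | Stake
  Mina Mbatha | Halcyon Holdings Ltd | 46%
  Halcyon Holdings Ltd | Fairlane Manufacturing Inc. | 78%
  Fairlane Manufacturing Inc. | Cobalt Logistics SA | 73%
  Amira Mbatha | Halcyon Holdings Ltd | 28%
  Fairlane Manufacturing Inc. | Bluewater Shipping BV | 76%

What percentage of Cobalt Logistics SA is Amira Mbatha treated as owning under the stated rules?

42.1356%

By parent–child attribution (R3), Amira Mbatha is treated as also owning Mina Mbatha's interest in Halcyon Holdings Ltd, giving 28% + 46% = 74%.
Chain via Halcyon Holdings Ltd → Fairlane Manufacturing Inc. (R2): 74% × 78% × 73% = 42.1356% of Cobalt Logistics SA.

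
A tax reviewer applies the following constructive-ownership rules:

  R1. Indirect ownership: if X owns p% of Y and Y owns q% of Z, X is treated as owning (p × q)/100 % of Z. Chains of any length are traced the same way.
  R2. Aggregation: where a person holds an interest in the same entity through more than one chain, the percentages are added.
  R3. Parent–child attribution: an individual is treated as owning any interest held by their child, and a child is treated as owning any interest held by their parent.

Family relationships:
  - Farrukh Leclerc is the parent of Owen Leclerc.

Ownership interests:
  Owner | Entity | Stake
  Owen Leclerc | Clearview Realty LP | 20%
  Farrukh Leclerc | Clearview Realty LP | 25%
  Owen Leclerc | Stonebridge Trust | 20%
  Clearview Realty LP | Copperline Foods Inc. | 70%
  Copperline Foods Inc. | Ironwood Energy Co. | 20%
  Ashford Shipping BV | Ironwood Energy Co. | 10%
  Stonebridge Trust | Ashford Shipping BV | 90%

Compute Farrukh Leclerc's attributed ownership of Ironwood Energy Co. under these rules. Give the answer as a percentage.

By parent–child attribution (R3), Farrukh Leclerc is treated as also owning Owen Leclerc's interest in Clearview Realty LP, giving 25% + 20% = 45%.
By parent–child attribution (R3), Farrukh Leclerc is treated as owning Owen Leclerc's 20% interest in Stonebridge Trust.
Chain via Clearview Realty LP → Copperline Foods Inc. (R1): 45% × 70% × 20% = 6.3% of Ironwood Energy Co.
Chain via Stonebridge Trust → Ashford Shipping BV (R1): 20% × 90% × 10% = 1.8% of Ironwood Energy Co.
Aggregating (R2): 6.3% + 1.8% = 8.1%.

8.1%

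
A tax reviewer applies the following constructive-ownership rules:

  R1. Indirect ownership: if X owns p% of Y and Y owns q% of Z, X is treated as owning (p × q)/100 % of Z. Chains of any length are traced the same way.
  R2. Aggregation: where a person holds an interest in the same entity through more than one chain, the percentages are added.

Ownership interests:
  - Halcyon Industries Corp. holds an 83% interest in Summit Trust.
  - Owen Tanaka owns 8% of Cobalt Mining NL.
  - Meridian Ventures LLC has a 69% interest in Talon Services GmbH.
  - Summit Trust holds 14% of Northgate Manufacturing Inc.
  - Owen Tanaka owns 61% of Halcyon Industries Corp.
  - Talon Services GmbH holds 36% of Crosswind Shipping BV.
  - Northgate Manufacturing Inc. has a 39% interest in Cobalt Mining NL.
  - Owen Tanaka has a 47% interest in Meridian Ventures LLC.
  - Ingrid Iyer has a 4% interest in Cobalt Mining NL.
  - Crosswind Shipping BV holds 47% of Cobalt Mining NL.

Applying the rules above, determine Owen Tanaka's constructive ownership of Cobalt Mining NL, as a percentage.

Chain via Halcyon Industries Corp. → Summit Trust → Northgate Manufacturing Inc. (R1): 61% × 83% × 14% × 39% = 2.764398% of Cobalt Mining NL.
Chain via Meridian Ventures LLC → Talon Services GmbH → Crosswind Shipping BV (R1): 47% × 69% × 36% × 47% = 5.487156% of Cobalt Mining NL.
Direct interest in Cobalt Mining NL: 8%.
Aggregating (R2): 2.764398% + 5.487156% + 8% = 16.251554%.

16.251554%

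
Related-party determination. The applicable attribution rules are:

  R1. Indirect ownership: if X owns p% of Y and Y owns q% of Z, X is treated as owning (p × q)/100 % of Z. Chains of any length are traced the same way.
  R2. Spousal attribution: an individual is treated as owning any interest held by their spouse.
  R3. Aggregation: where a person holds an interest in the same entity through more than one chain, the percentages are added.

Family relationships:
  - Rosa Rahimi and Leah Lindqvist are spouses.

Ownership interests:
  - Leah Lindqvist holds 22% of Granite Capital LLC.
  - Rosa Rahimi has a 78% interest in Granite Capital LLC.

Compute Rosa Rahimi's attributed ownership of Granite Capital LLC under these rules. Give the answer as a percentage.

100%

By spousal attribution (R2), Rosa Rahimi is treated as also owning Leah Lindqvist's interest in Granite Capital LLC, giving 78% + 22% = 100%.
Direct interest in Granite Capital LLC: 100%.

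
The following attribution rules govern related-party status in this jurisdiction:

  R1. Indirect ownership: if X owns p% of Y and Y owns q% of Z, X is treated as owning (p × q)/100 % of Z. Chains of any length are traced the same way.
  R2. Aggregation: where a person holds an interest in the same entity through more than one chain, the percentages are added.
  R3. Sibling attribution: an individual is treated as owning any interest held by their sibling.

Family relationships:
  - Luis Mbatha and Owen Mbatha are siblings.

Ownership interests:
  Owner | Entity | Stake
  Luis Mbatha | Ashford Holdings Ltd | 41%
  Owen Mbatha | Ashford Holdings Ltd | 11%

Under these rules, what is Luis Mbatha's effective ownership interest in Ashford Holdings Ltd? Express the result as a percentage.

52%

By sibling attribution (R3), Luis Mbatha is treated as also owning Owen Mbatha's interest in Ashford Holdings Ltd, giving 41% + 11% = 52%.
Direct interest in Ashford Holdings Ltd: 52%.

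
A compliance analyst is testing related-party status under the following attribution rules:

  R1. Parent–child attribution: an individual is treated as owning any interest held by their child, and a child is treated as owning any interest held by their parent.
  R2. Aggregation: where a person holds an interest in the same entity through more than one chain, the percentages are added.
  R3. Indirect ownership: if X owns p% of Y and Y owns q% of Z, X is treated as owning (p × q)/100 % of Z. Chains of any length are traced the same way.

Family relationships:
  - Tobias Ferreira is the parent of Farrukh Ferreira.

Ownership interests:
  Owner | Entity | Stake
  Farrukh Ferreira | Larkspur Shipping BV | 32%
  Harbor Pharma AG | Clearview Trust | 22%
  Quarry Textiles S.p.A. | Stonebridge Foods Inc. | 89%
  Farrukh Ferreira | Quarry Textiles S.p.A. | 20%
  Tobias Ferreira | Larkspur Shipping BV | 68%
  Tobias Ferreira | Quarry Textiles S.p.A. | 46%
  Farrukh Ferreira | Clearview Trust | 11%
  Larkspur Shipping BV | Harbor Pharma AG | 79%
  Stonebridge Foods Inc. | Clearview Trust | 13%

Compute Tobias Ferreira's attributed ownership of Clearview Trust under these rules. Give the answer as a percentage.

By parent–child attribution (R1), Tobias Ferreira is treated as also owning Farrukh Ferreira's interest in Quarry Textiles S.p.A, giving 46% + 20% = 66%.
By parent–child attribution (R1), Tobias Ferreira is treated as also owning Farrukh Ferreira's interest in Larkspur Shipping BV, giving 68% + 32% = 100%.
By parent–child attribution (R1), Tobias Ferreira is treated as owning Farrukh Ferreira's 11% interest in Clearview Trust.
Chain via Quarry Textiles S.p.A. → Stonebridge Foods Inc. (R3): 66% × 89% × 13% = 7.6362% of Clearview Trust.
Chain via Larkspur Shipping BV → Harbor Pharma AG (R3): 100% × 79% × 22% = 17.38% of Clearview Trust.
Direct interest in Clearview Trust: 11%.
Aggregating (R2): 7.6362% + 17.38% + 11% = 36.0162%.

36.0162%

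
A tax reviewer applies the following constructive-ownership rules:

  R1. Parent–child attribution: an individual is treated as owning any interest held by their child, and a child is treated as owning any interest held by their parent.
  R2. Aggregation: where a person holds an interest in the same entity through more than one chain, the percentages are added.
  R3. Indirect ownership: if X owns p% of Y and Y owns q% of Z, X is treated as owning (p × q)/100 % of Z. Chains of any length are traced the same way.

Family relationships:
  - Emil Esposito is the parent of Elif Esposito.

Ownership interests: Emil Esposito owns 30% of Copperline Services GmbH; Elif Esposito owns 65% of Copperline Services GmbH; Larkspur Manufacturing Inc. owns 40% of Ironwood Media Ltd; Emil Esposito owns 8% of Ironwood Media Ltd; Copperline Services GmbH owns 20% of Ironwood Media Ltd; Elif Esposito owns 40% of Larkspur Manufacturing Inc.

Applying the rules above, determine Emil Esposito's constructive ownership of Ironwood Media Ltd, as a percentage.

43%

By parent–child attribution (R1), Emil Esposito is treated as also owning Elif Esposito's interest in Copperline Services GmbH, giving 30% + 65% = 95%.
By parent–child attribution (R1), Emil Esposito is treated as owning Elif Esposito's 40% interest in Larkspur Manufacturing Inc.
Chain via Copperline Services GmbH (R3): 95% × 20% = 19% of Ironwood Media Ltd.
Direct interest in Ironwood Media Ltd: 8%.
Chain via Larkspur Manufacturing Inc. (R3): 40% × 40% = 16% of Ironwood Media Ltd.
Aggregating (R2): 19% + 8% + 16% = 43%.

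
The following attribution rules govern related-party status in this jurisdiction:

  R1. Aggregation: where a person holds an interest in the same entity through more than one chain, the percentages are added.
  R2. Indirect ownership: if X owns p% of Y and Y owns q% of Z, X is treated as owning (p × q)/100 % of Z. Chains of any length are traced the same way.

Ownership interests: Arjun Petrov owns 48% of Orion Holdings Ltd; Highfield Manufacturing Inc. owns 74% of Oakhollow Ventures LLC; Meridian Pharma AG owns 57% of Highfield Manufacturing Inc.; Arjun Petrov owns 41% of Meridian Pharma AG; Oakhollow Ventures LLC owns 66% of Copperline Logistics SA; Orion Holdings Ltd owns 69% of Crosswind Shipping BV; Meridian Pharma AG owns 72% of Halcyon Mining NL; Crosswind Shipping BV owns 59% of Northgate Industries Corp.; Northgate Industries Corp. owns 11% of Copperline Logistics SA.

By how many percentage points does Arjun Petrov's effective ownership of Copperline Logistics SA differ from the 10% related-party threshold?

Chain via Orion Holdings Ltd → Crosswind Shipping BV → Northgate Industries Corp. (R2): 48% × 69% × 59% × 11% = 2.149488% of Copperline Logistics SA.
Chain via Meridian Pharma AG → Highfield Manufacturing Inc. → Oakhollow Ventures LLC (R2): 41% × 57% × 74% × 66% = 11.413908% of Copperline Logistics SA.
Aggregating (R1): 2.149488% + 11.413908% = 13.563396%.
13.563396% exceeds the 10% threshold by 3.563396 percentage points.

3.563396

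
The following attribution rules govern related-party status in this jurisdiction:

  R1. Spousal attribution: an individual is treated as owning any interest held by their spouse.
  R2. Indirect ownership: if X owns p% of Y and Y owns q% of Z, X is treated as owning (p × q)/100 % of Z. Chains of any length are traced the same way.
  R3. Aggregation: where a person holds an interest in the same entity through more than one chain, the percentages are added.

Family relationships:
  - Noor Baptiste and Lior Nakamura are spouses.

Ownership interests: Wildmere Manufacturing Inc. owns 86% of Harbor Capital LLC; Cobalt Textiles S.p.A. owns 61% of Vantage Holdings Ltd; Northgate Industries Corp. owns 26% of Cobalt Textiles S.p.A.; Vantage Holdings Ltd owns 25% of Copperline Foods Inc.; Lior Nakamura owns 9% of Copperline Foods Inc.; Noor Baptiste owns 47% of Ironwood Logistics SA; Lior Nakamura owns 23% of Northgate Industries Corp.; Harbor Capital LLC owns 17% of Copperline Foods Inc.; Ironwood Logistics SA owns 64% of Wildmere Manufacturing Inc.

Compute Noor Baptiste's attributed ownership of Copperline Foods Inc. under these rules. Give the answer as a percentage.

By spousal attribution (R1), Noor Baptiste is treated as owning Lior Nakamura's 23% interest in Northgate Industries Corp.
By spousal attribution (R1), Noor Baptiste is treated as owning Lior Nakamura's 9% interest in Copperline Foods Inc.
Chain via Ironwood Logistics SA → Wildmere Manufacturing Inc. → Harbor Capital LLC (R2): 47% × 64% × 86% × 17% = 4.397696% of Copperline Foods Inc.
Chain via Northgate Industries Corp. → Cobalt Textiles S.p.A. → Vantage Holdings Ltd (R2): 23% × 26% × 61% × 25% = 0.91195% of Copperline Foods Inc.
Direct interest in Copperline Foods Inc: 9%.
Aggregating (R3): 4.397696% + 0.91195% + 9% = 14.309646%.

14.309646%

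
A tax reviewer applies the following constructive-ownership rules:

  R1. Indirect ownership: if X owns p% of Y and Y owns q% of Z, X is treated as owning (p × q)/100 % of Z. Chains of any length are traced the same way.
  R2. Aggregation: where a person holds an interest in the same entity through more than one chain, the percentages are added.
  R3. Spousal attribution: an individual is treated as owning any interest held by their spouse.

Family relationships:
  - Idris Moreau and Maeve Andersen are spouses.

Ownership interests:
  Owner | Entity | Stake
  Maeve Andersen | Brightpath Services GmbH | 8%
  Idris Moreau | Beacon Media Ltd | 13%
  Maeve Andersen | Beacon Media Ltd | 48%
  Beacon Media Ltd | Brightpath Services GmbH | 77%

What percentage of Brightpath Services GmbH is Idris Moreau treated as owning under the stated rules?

54.97%

By spousal attribution (R3), Idris Moreau is treated as also owning Maeve Andersen's interest in Beacon Media Ltd, giving 13% + 48% = 61%.
By spousal attribution (R3), Idris Moreau is treated as owning Maeve Andersen's 8% interest in Brightpath Services GmbH.
Chain via Beacon Media Ltd (R1): 61% × 77% = 46.97% of Brightpath Services GmbH.
Direct interest in Brightpath Services GmbH: 8%.
Aggregating (R2): 46.97% + 8% = 54.97%.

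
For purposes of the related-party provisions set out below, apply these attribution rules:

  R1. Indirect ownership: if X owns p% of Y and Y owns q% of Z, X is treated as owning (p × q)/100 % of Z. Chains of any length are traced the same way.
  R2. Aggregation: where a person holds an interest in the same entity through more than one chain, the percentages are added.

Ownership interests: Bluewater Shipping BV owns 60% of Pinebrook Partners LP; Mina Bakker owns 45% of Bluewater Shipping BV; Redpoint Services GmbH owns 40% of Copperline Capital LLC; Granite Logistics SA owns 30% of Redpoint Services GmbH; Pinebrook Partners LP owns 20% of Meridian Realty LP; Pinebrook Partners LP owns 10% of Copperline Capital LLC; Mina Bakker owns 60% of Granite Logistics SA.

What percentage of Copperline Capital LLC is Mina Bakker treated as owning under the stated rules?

9.9%

Chain via Bluewater Shipping BV → Pinebrook Partners LP (R1): 45% × 60% × 10% = 2.7% of Copperline Capital LLC.
Chain via Granite Logistics SA → Redpoint Services GmbH (R1): 60% × 30% × 40% = 7.2% of Copperline Capital LLC.
Aggregating (R2): 2.7% + 7.2% = 9.9%.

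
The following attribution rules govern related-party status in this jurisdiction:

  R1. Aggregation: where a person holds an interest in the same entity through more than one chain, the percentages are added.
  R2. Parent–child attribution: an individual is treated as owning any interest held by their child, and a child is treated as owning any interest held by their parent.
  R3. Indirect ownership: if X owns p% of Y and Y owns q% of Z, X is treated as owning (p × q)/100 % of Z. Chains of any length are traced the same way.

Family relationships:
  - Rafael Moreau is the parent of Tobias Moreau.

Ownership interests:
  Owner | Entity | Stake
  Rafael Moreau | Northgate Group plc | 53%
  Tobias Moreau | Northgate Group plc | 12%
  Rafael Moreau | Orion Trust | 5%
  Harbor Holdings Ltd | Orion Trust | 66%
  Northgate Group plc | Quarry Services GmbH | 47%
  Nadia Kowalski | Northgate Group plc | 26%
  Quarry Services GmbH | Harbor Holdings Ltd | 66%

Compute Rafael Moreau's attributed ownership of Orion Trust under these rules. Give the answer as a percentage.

18.30758%

By parent–child attribution (R2), Rafael Moreau is treated as also owning Tobias Moreau's interest in Northgate Group plc, giving 53% + 12% = 65%.
Chain via Northgate Group plc → Quarry Services GmbH → Harbor Holdings Ltd (R3): 65% × 47% × 66% × 66% = 13.30758% of Orion Trust.
Direct interest in Orion Trust: 5%.
Aggregating (R1): 13.30758% + 5% = 18.30758%.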